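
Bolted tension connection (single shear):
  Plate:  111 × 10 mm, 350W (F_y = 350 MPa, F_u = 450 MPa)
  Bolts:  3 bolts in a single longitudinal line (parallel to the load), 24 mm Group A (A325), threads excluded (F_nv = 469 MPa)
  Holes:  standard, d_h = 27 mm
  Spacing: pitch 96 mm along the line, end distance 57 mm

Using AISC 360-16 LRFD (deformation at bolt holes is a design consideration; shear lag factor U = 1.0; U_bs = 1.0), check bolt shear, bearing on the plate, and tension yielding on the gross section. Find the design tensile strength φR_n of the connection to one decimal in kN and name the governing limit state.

349.7 kN (gross-section yield governs)

Bolt shear: A_b = π(24)²/4 = 452.39 mm². φR_n = 0.75 × 469 × 452.39 × 3 × 1 = 477.4 kN.
Bearing (10 mm plate, F_u = 450 MPa): end bolts L_c = 57 − 27/2 = 43.5, R_n = min(1.2×43.5×10×450, 2.4×24×10×450) = 234.9 kN/bolt; interior L_c = 96 − 27 = 69, R_n = 259.2 kN/bolt. φR_n = 0.75 × (1×234.9 + 2×259.2) = 565.0 kN.
Tension yield (gross): A_g = 111×10 = 1110 mm². φR_n = 0.90 × 350 × 1110 = 349.7 kN.
Governing: min(477.4, 565.0, 349.7) = 349.7 kN → gross-section yield.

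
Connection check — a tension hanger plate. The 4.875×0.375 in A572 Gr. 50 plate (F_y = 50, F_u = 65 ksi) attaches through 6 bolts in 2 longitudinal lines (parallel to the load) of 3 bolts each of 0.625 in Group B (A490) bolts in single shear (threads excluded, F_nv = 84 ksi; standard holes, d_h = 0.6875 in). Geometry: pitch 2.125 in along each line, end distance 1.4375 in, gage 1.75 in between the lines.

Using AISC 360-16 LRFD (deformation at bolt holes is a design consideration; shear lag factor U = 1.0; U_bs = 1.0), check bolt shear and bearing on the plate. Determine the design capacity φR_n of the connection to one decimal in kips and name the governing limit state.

116.0 kips (bolt shear governs)

Bolt shear: A_b = π(0.625)²/4 = 0.3068 in². φR_n = 0.75 × 84 × 0.3068 × 6 × 1 = 116.0 kips.
Bearing (0.375 in plate, F_u = 65 ksi): end bolts L_c = 1.4375 − 0.6875/2 = 1.09375, R_n = min(1.2×1.09375×0.375×65, 2.4×0.625×0.375×65) = 31.992 kips/bolt; interior L_c = 2.125 − 0.6875 = 1.4375, R_n = 36.563 kips/bolt. φR_n = 0.75 × (2×31.992 + 4×36.563) = 157.7 kips.
Governing: min(116.0, 157.7) = 116.0 kips → bolt shear.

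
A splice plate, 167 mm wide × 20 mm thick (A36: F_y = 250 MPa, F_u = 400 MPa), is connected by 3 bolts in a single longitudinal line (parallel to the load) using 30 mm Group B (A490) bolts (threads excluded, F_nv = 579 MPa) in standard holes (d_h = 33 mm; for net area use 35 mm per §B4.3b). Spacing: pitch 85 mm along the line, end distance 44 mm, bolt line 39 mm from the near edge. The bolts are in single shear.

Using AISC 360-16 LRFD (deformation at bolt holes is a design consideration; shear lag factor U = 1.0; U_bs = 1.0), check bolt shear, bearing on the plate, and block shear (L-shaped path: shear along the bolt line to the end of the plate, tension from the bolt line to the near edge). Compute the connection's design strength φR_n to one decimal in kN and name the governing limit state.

Bolt shear: A_b = π(30)²/4 = 706.86 mm². φR_n = 0.75 × 579 × 706.86 × 3 × 1 = 920.9 kN.
Bearing (20 mm plate, F_u = 400 MPa): end bolts L_c = 44 − 33/2 = 27.5, R_n = min(1.2×27.5×20×400, 2.4×30×20×400) = 264 kN/bolt; interior L_c = 85 − 33 = 52, R_n = 499.2 kN/bolt. φR_n = 0.75 × (1×264 + 2×499.2) = 946.8 kN.
Block shear: shear path 1×[44+2×85] = 1×214 mm, A_gv = 4280, A_nv = 1×(214 − 2.5×35)×20 = 2530 mm²; tension to near edge: (39 − 0.5×35)×20 = 430 mm². R_n = min(0.6×400×2530, 0.6×250×4280) + 1.0×400×430 = min(607.2, 642) + 172 = 779.2 kN. φR_n = 0.75 × 779.2 = 584.4 kN.
Governing: min(920.9, 946.8, 584.4) = 584.4 kN → block shear.

584.4 kN (block shear governs)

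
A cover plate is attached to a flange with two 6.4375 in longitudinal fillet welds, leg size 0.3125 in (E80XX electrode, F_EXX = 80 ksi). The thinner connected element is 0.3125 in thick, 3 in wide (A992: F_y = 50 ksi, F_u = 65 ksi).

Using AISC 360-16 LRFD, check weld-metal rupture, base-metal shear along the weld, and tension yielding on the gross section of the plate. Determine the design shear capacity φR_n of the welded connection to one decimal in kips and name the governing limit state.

Weld metal: throat = 0.707×0.3125 = 0.22094 in, L = 2×6.4375 = 12.875 in. φR_n = 0.75 × 0.6 × 80 × 0.22094 × 12.875 = 102.4 kips.
Base metal shear (0.3125 in plate): yield φR_n = 1.0×0.6×50×0.3125×12.875 = 120.7 kips; rupture φR_n = 0.75×0.6×65×0.3125×12.875 = 117.7 kips; take 117.7 kips (rupture).
Tension yield (gross): A_g = 3×0.3125 = 0.9375 in². φR_n = 0.90 × 50 × 0.9375 = 42.2 kips.
Governing: min(102.4, 117.7, 42.2) = 42.2 kips → gross-section yield.

42.2 kips (gross-section yield governs)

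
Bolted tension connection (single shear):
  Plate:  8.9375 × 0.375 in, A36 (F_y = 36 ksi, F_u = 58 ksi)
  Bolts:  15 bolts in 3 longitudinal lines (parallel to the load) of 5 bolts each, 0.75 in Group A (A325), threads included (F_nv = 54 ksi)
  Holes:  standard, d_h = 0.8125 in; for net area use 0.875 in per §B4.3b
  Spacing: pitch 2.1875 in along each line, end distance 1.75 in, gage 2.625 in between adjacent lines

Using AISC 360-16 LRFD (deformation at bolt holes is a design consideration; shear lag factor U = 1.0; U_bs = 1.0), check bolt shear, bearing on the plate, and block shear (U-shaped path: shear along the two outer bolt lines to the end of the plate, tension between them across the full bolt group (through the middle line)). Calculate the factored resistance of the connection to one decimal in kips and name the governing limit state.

184.7 kips (block shear governs)

Bolt shear: A_b = π(0.75)²/4 = 0.44179 in². φR_n = 0.75 × 54 × 0.44179 × 15 × 1 = 268.4 kips.
Bearing (0.375 in plate, F_u = 58 ksi): end bolts L_c = 1.75 − 0.8125/2 = 1.34375, R_n = min(1.2×1.34375×0.375×58, 2.4×0.75×0.375×58) = 35.072 kips/bolt; interior L_c = 2.1875 − 0.8125 = 1.375, R_n = 35.888 kips/bolt. φR_n = 0.75 × (3×35.072 + 12×35.888) = 401.9 kips.
Block shear: shear path 2×[1.75+4×2.1875] = 2×10.5 in, A_gv = 7.875, A_nv = 2×(10.5 − 4.5×0.875)×0.375 = 4.9219 in²; tension across gage: (5.25 − 2×0.875)×0.375 = 1.3125 in². R_n = min(0.6×58×4.9219, 0.6×36×7.875) + 1.0×58×1.3125 = min(171.28, 170.1) + 76.125 = 246.23 kips. φR_n = 0.75 × 246.23 = 184.7 kips.
Governing: min(268.4, 401.9, 184.7) = 184.7 kips → block shear.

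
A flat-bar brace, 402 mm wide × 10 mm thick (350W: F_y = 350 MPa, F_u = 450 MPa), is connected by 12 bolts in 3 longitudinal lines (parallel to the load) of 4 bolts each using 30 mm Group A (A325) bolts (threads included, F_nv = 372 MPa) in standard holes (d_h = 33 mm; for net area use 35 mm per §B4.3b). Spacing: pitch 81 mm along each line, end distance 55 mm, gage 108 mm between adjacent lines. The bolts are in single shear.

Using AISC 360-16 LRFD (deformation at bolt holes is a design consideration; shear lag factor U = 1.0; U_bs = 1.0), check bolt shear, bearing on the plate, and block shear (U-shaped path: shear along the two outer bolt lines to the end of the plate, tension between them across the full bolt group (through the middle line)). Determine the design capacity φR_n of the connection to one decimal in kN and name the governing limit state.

1203.5 kN (block shear governs)

Bolt shear: A_b = π(30)²/4 = 706.86 mm². φR_n = 0.75 × 372 × 706.86 × 12 × 1 = 2366.6 kN.
Bearing (10 mm plate, F_u = 450 MPa): end bolts L_c = 55 − 33/2 = 38.5, R_n = min(1.2×38.5×10×450, 2.4×30×10×450) = 207.9 kN/bolt; interior L_c = 81 − 33 = 48, R_n = 259.2 kN/bolt. φR_n = 0.75 × (3×207.9 + 9×259.2) = 2217.4 kN.
Block shear: shear path 2×[55+3×81] = 2×298 mm, A_gv = 5960, A_nv = 2×(298 − 3.5×35)×10 = 3510 mm²; tension across gage: (216 − 2×35)×10 = 1460 mm². R_n = min(0.6×450×3510, 0.6×350×5960) + 1.0×450×1460 = min(947.7, 1251.6) + 657 = 1604.7 kN. φR_n = 0.75 × 1604.7 = 1203.5 kN.
Governing: min(2366.6, 2217.4, 1203.5) = 1203.5 kN → block shear.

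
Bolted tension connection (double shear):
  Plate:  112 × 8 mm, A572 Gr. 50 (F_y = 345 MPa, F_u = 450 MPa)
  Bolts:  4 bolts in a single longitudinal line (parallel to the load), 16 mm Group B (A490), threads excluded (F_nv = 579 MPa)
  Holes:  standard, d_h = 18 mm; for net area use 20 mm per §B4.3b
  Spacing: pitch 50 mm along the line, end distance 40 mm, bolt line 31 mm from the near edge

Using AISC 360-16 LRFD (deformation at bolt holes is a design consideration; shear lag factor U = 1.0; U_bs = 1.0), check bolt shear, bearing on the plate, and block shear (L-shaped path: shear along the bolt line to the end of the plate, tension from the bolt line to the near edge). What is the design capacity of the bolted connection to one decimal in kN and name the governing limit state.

251.1 kN (block shear governs)

Bolt shear: A_b = π(16)²/4 = 201.06 mm². φR_n = 0.75 × 579 × 201.06 × 4 × 2 = 698.5 kN.
Bearing (8 mm plate, F_u = 450 MPa): end bolts L_c = 40 − 18/2 = 31, R_n = min(1.2×31×8×450, 2.4×16×8×450) = 133.92 kN/bolt; interior L_c = 50 − 18 = 32, R_n = 138.24 kN/bolt. φR_n = 0.75 × (1×133.92 + 3×138.24) = 411.5 kN.
Block shear: shear path 1×[40+3×50] = 1×190 mm, A_gv = 1520, A_nv = 1×(190 − 3.5×20)×8 = 960 mm²; tension to near edge: (31 − 0.5×20)×8 = 168 mm². R_n = min(0.6×450×960, 0.6×345×1520) + 1.0×450×168 = min(259.2, 314.64) + 75.6 = 334.8 kN. φR_n = 0.75 × 334.8 = 251.1 kN.
Governing: min(698.5, 411.5, 251.1) = 251.1 kN → block shear.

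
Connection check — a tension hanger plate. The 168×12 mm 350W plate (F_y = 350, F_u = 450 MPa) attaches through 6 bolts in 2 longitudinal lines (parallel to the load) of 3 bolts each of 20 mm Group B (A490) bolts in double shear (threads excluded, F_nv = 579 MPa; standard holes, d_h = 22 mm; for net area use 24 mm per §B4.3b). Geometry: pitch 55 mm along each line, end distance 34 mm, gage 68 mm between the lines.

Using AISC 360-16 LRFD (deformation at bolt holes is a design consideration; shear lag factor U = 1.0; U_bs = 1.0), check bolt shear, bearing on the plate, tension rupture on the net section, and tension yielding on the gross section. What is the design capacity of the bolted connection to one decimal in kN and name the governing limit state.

Bolt shear: A_b = π(20)²/4 = 314.16 mm². φR_n = 0.75 × 579 × 314.16 × 6 × 2 = 1637.1 kN.
Bearing (12 mm plate, F_u = 450 MPa): end bolts L_c = 34 − 22/2 = 23, R_n = min(1.2×23×12×450, 2.4×20×12×450) = 149.04 kN/bolt; interior L_c = 55 − 22 = 33, R_n = 213.84 kN/bolt. φR_n = 0.75 × (2×149.04 + 4×213.84) = 865.1 kN.
Tension rupture (net): A_n = (168 − 2×24)×12 = 1440 mm² (U = 1.0, A_e = A_n). φR_n = 0.75 × 450 × 1440 = 486.0 kN.
Tension yield (gross): A_g = 168×12 = 2016 mm². φR_n = 0.90 × 350 × 2016 = 635.0 kN.
Governing: min(1637.1, 865.1, 486.0, 635.0) = 486.0 kN → net-section rupture.

486.0 kN (net-section rupture governs)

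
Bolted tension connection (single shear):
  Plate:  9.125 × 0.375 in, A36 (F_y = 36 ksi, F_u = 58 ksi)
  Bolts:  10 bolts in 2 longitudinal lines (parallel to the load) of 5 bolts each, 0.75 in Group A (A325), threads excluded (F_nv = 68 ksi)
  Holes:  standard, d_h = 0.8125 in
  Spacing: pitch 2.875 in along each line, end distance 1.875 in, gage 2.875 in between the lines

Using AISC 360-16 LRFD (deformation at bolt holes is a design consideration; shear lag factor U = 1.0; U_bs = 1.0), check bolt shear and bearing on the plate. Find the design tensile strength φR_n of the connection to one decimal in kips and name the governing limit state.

Bolt shear: A_b = π(0.75)²/4 = 0.44179 in². φR_n = 0.75 × 68 × 0.44179 × 10 × 1 = 225.3 kips.
Bearing (0.375 in plate, F_u = 58 ksi): end bolts L_c = 1.875 − 0.8125/2 = 1.46875, R_n = min(1.2×1.46875×0.375×58, 2.4×0.75×0.375×58) = 38.334 kips/bolt; interior L_c = 2.875 − 0.8125 = 2.0625, R_n = 39.15 kips/bolt. φR_n = 0.75 × (2×38.334 + 8×39.15) = 292.4 kips.
Governing: min(225.3, 292.4) = 225.3 kips → bolt shear.

225.3 kips (bolt shear governs)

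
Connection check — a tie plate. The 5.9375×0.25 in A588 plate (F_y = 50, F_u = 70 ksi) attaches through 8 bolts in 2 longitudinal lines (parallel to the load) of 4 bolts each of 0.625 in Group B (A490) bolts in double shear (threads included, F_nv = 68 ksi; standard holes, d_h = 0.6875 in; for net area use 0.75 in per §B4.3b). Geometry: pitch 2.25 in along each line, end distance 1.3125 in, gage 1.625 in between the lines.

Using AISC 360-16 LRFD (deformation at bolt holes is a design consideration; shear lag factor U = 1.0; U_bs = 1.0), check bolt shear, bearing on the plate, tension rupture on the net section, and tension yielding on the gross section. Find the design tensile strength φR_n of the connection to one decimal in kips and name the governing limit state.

58.2 kips (net-section rupture governs)

Bolt shear: A_b = π(0.625)²/4 = 0.3068 in². φR_n = 0.75 × 68 × 0.3068 × 8 × 2 = 250.3 kips.
Bearing (0.25 in plate, F_u = 70 ksi): end bolts L_c = 1.3125 − 0.6875/2 = 0.96875, R_n = min(1.2×0.96875×0.25×70, 2.4×0.625×0.25×70) = 20.344 kips/bolt; interior L_c = 2.25 − 0.6875 = 1.5625, R_n = 26.25 kips/bolt. φR_n = 0.75 × (2×20.344 + 6×26.25) = 148.6 kips.
Tension rupture (net): A_n = (5.9375 − 2×0.75)×0.25 = 1.1094 in² (U = 1.0, A_e = A_n). φR_n = 0.75 × 70 × 1.1094 = 58.2 kips.
Tension yield (gross): A_g = 5.9375×0.25 = 1.4844 in². φR_n = 0.90 × 50 × 1.4844 = 66.8 kips.
Governing: min(250.3, 148.6, 58.2, 66.8) = 58.2 kips → net-section rupture.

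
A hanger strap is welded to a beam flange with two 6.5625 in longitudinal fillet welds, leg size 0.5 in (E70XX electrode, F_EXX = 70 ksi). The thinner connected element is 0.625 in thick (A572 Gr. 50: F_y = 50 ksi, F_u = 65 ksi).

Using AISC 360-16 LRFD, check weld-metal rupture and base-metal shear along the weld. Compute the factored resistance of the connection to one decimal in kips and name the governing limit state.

Weld metal: throat = 0.707×0.5 = 0.3535 in, L = 2×6.5625 = 13.125 in. φR_n = 0.75 × 0.6 × 70 × 0.3535 × 13.125 = 146.2 kips.
Base metal shear (0.625 in plate): yield φR_n = 1.0×0.6×50×0.625×13.125 = 246.1 kips; rupture φR_n = 0.75×0.6×65×0.625×13.125 = 239.9 kips; take 239.9 kips (rupture).
Governing: min(146.2, 239.9) = 146.2 kips → weld metal.

146.2 kips (weld metal governs)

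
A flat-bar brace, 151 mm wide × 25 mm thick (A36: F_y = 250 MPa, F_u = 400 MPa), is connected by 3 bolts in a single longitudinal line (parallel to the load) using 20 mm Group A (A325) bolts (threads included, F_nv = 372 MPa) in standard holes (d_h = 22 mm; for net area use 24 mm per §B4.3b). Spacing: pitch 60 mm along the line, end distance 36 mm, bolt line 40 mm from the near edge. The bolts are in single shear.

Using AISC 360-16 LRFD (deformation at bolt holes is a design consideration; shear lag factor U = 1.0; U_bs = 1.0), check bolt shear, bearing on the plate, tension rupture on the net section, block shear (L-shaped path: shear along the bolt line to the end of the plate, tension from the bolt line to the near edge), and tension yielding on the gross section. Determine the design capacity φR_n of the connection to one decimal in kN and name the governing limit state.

Bolt shear: A_b = π(20)²/4 = 314.16 mm². φR_n = 0.75 × 372 × 314.16 × 3 × 1 = 263.0 kN.
Bearing (25 mm plate, F_u = 400 MPa): end bolts L_c = 36 − 22/2 = 25, R_n = min(1.2×25×25×400, 2.4×20×25×400) = 300 kN/bolt; interior L_c = 60 − 22 = 38, R_n = 456 kN/bolt. φR_n = 0.75 × (1×300 + 2×456) = 909.0 kN.
Tension rupture (net): A_n = (151 − 1×24)×25 = 3175 mm² (U = 1.0, A_e = A_n). φR_n = 0.75 × 400 × 3175 = 952.5 kN.
Block shear: shear path 1×[36+2×60] = 1×156 mm, A_gv = 3900, A_nv = 1×(156 − 2.5×24)×25 = 2400 mm²; tension to near edge: (40 − 0.5×24)×25 = 700 mm². R_n = min(0.6×400×2400, 0.6×250×3900) + 1.0×400×700 = min(576, 585) + 280 = 856 kN. φR_n = 0.75 × 856 = 642.0 kN.
Tension yield (gross): A_g = 151×25 = 3775 mm². φR_n = 0.90 × 250 × 3775 = 849.4 kN.
Governing: min(263.0, 909.0, 952.5, 642.0, 849.4) = 263.0 kN → bolt shear.

263.0 kN (bolt shear governs)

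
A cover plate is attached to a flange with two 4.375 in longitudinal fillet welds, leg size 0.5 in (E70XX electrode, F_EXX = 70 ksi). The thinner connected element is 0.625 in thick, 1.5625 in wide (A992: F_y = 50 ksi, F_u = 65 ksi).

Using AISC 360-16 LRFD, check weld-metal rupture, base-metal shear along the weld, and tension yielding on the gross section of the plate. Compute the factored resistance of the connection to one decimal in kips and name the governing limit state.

Weld metal: throat = 0.707×0.5 = 0.3535 in, L = 2×4.375 = 8.75 in. φR_n = 0.75 × 0.6 × 70 × 0.3535 × 8.75 = 97.4 kips.
Base metal shear (0.625 in plate): yield φR_n = 1.0×0.6×50×0.625×8.75 = 164.1 kips; rupture φR_n = 0.75×0.6×65×0.625×8.75 = 160.0 kips; take 160.0 kips (rupture).
Tension yield (gross): A_g = 1.5625×0.625 = 0.97656 in². φR_n = 0.90 × 50 × 0.97656 = 43.9 kips.
Governing: min(97.4, 160.0, 43.9) = 43.9 kips → gross-section yield.

43.9 kips (gross-section yield governs)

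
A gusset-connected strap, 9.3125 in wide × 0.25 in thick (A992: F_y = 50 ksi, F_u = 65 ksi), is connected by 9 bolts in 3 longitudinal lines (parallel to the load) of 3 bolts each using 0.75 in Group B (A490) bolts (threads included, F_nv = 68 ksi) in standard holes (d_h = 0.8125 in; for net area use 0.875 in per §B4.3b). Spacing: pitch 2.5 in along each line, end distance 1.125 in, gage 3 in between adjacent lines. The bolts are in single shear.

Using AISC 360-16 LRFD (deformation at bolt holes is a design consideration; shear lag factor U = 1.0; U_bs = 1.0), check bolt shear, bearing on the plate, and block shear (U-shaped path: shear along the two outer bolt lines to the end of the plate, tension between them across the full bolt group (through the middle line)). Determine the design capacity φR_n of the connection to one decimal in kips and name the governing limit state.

109.4 kips (block shear governs)

Bolt shear: A_b = π(0.75)²/4 = 0.44179 in². φR_n = 0.75 × 68 × 0.44179 × 9 × 1 = 202.8 kips.
Bearing (0.25 in plate, F_u = 65 ksi): end bolts L_c = 1.125 − 0.8125/2 = 0.71875, R_n = min(1.2×0.71875×0.25×65, 2.4×0.75×0.25×65) = 14.016 kips/bolt; interior L_c = 2.5 − 0.8125 = 1.6875, R_n = 29.25 kips/bolt. φR_n = 0.75 × (3×14.016 + 6×29.25) = 163.2 kips.
Block shear: shear path 2×[1.125+2×2.5] = 2×6.125 in, A_gv = 3.0625, A_nv = 2×(6.125 − 2.5×0.875)×0.25 = 1.9688 in²; tension across gage: (6 − 2×0.875)×0.25 = 1.0625 in². R_n = min(0.6×65×1.9688, 0.6×50×3.0625) + 1.0×65×1.0625 = min(76.783, 91.875) + 69.063 = 145.85 kips. φR_n = 0.75 × 145.85 = 109.4 kips.
Governing: min(202.8, 163.2, 109.4) = 109.4 kips → block shear.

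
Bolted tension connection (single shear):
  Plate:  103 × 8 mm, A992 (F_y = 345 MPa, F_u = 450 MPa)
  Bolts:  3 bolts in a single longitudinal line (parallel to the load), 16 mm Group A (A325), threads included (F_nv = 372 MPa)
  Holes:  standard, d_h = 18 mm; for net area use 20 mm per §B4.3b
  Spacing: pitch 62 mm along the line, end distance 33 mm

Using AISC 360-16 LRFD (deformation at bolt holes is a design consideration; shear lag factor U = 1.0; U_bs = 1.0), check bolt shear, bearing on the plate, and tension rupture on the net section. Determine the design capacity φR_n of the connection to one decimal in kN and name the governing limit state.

Bolt shear: A_b = π(16)²/4 = 201.06 mm². φR_n = 0.75 × 372 × 201.06 × 3 × 1 = 168.3 kN.
Bearing (8 mm plate, F_u = 450 MPa): end bolts L_c = 33 − 18/2 = 24, R_n = min(1.2×24×8×450, 2.4×16×8×450) = 103.68 kN/bolt; interior L_c = 62 − 18 = 44, R_n = 138.24 kN/bolt. φR_n = 0.75 × (1×103.68 + 2×138.24) = 285.1 kN.
Tension rupture (net): A_n = (103 − 1×20)×8 = 664 mm² (U = 1.0, A_e = A_n). φR_n = 0.75 × 450 × 664 = 224.1 kN.
Governing: min(168.3, 285.1, 224.1) = 168.3 kN → bolt shear.

168.3 kN (bolt shear governs)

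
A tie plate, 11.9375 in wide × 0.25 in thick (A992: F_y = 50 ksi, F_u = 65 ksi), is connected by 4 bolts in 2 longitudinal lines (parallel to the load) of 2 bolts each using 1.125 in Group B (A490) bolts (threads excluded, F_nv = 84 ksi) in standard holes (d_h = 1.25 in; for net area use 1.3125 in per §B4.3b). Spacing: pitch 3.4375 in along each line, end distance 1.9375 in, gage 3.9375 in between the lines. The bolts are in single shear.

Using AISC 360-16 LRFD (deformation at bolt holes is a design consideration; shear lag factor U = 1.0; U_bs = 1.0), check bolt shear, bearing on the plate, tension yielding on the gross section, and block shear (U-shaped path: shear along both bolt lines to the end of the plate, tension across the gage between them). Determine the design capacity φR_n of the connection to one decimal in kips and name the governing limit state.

Bolt shear: A_b = π(1.125)²/4 = 0.99402 in². φR_n = 0.75 × 84 × 0.99402 × 4 × 1 = 250.5 kips.
Bearing (0.25 in plate, F_u = 65 ksi): end bolts L_c = 1.9375 − 1.25/2 = 1.3125, R_n = min(1.2×1.3125×0.25×65, 2.4×1.125×0.25×65) = 25.594 kips/bolt; interior L_c = 3.4375 − 1.25 = 2.1875, R_n = 42.656 kips/bolt. φR_n = 0.75 × (2×25.594 + 2×42.656) = 102.4 kips.
Tension yield (gross): A_g = 11.9375×0.25 = 2.9844 in². φR_n = 0.90 × 50 × 2.9844 = 134.3 kips.
Block shear: shear path 2×[1.9375+1×3.4375] = 2×5.375 in, A_gv = 2.6875, A_nv = 2×(5.375 − 1.5×1.3125)×0.25 = 1.7031 in²; tension across gage: (3.9375 − 1×1.3125)×0.25 = 0.65625 in². R_n = min(0.6×65×1.7031, 0.6×50×2.6875) + 1.0×65×0.65625 = min(66.421, 80.625) + 42.656 = 109.08 kips. φR_n = 0.75 × 109.08 = 81.8 kips.
Governing: min(250.5, 102.4, 134.3, 81.8) = 81.8 kips → block shear.

81.8 kips (block shear governs)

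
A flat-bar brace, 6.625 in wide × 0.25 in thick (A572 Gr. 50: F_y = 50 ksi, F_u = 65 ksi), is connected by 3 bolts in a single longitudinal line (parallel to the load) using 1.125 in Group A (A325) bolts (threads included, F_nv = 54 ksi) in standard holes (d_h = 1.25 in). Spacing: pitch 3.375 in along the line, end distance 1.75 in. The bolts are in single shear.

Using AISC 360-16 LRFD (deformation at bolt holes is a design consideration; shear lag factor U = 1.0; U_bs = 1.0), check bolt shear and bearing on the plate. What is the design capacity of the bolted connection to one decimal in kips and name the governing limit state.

Bolt shear: A_b = π(1.125)²/4 = 0.99402 in². φR_n = 0.75 × 54 × 0.99402 × 3 × 1 = 120.8 kips.
Bearing (0.25 in plate, F_u = 65 ksi): end bolts L_c = 1.75 − 1.25/2 = 1.125, R_n = min(1.2×1.125×0.25×65, 2.4×1.125×0.25×65) = 21.938 kips/bolt; interior L_c = 3.375 − 1.25 = 2.125, R_n = 41.438 kips/bolt. φR_n = 0.75 × (1×21.938 + 2×41.438) = 78.6 kips.
Governing: min(120.8, 78.6) = 78.6 kips → bearing.

78.6 kips (bearing governs)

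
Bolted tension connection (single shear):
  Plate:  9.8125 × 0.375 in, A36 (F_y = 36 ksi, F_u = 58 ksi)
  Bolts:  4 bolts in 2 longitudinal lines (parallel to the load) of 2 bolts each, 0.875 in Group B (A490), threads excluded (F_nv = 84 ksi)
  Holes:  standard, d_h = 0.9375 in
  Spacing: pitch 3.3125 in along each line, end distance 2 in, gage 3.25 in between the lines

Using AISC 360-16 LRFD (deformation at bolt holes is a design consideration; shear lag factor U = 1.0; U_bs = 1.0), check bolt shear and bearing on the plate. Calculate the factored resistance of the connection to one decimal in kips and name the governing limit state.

Bolt shear: A_b = π(0.875)²/4 = 0.60132 in². φR_n = 0.75 × 84 × 0.60132 × 4 × 1 = 151.5 kips.
Bearing (0.375 in plate, F_u = 58 ksi): end bolts L_c = 2 − 0.9375/2 = 1.53125, R_n = min(1.2×1.53125×0.375×58, 2.4×0.875×0.375×58) = 39.966 kips/bolt; interior L_c = 3.3125 − 0.9375 = 2.375, R_n = 45.675 kips/bolt. φR_n = 0.75 × (2×39.966 + 2×45.675) = 128.5 kips.
Governing: min(151.5, 128.5) = 128.5 kips → bearing.

128.5 kips (bearing governs)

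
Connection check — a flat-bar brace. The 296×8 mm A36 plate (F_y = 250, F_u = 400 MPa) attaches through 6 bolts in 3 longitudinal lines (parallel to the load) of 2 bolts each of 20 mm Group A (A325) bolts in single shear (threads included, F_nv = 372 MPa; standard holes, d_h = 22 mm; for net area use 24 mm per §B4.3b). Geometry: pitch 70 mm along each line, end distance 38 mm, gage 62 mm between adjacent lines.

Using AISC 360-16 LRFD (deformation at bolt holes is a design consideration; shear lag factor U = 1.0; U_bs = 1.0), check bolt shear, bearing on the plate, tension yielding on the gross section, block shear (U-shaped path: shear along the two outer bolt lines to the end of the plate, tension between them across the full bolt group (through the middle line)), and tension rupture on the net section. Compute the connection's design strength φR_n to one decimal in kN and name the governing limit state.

Bolt shear: A_b = π(20)²/4 = 314.16 mm². φR_n = 0.75 × 372 × 314.16 × 6 × 1 = 525.9 kN.
Bearing (8 mm plate, F_u = 400 MPa): end bolts L_c = 38 − 22/2 = 27, R_n = min(1.2×27×8×400, 2.4×20×8×400) = 103.68 kN/bolt; interior L_c = 70 − 22 = 48, R_n = 153.6 kN/bolt. φR_n = 0.75 × (3×103.68 + 3×153.6) = 578.9 kN.
Tension yield (gross): A_g = 296×8 = 2368 mm². φR_n = 0.90 × 250 × 2368 = 532.8 kN.
Block shear: shear path 2×[38+1×70] = 2×108 mm, A_gv = 1728, A_nv = 2×(108 − 1.5×24)×8 = 1152 mm²; tension across gage: (124 − 2×24)×8 = 608 mm². R_n = min(0.6×400×1152, 0.6×250×1728) + 1.0×400×608 = min(276.48, 259.2) + 243.2 = 502.4 kN. φR_n = 0.75 × 502.4 = 376.8 kN.
Tension rupture (net): A_n = (296 − 3×24)×8 = 1792 mm² (U = 1.0, A_e = A_n). φR_n = 0.75 × 400 × 1792 = 537.6 kN.
Governing: min(525.9, 578.9, 532.8, 376.8, 537.6) = 376.8 kN → block shear.

376.8 kN (block shear governs)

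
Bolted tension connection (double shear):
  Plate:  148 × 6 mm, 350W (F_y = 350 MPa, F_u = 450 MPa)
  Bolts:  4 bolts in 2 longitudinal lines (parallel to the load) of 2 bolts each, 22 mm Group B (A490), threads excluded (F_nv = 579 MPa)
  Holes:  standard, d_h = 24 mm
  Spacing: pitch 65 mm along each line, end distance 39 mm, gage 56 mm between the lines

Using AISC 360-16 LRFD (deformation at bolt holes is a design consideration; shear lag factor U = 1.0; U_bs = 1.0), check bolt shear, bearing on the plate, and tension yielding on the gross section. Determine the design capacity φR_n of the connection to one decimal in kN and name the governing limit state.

Bolt shear: A_b = π(22)²/4 = 380.13 mm². φR_n = 0.75 × 579 × 380.13 × 4 × 2 = 1320.6 kN.
Bearing (6 mm plate, F_u = 450 MPa): end bolts L_c = 39 − 24/2 = 27, R_n = min(1.2×27×6×450, 2.4×22×6×450) = 87.48 kN/bolt; interior L_c = 65 − 24 = 41, R_n = 132.84 kN/bolt. φR_n = 0.75 × (2×87.48 + 2×132.84) = 330.5 kN.
Tension yield (gross): A_g = 148×6 = 888 mm². φR_n = 0.90 × 350 × 888 = 279.7 kN.
Governing: min(1320.6, 330.5, 279.7) = 279.7 kN → gross-section yield.

279.7 kN (gross-section yield governs)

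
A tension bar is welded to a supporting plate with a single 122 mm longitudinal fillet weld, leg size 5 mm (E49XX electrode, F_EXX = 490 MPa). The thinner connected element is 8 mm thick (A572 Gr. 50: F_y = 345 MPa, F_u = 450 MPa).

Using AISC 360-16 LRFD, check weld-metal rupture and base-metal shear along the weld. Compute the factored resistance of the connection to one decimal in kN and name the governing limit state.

95.1 kN (weld metal governs)

Weld metal: throat = 0.707×5 = 3.535 mm, L = 122 mm. φR_n = 0.75 × 0.6 × 490 × 3.535 × 122 = 95.1 kN.
Base metal shear (8 mm plate): yield φR_n = 1.0×0.6×345×8×122 = 202.0 kN; rupture φR_n = 0.75×0.6×450×8×122 = 197.6 kN; take 197.6 kN (rupture).
Governing: min(95.1, 197.6) = 95.1 kN → weld metal.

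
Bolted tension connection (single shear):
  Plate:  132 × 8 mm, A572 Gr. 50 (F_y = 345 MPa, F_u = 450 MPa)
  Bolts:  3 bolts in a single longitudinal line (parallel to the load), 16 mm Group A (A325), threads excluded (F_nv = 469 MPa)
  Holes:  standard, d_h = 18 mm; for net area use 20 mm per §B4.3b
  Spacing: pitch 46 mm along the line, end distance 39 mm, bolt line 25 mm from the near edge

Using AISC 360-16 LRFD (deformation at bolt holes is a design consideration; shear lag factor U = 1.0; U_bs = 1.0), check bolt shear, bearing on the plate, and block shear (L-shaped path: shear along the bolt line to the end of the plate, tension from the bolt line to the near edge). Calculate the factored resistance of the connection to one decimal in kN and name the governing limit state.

Bolt shear: A_b = π(16)²/4 = 201.06 mm². φR_n = 0.75 × 469 × 201.06 × 3 × 1 = 212.2 kN.
Bearing (8 mm plate, F_u = 450 MPa): end bolts L_c = 39 − 18/2 = 30, R_n = min(1.2×30×8×450, 2.4×16×8×450) = 129.6 kN/bolt; interior L_c = 46 − 18 = 28, R_n = 120.96 kN/bolt. φR_n = 0.75 × (1×129.6 + 2×120.96) = 278.6 kN.
Block shear: shear path 1×[39+2×46] = 1×131 mm, A_gv = 1048, A_nv = 1×(131 − 2.5×20)×8 = 648 mm²; tension to near edge: (25 − 0.5×20)×8 = 120 mm². R_n = min(0.6×450×648, 0.6×345×1048) + 1.0×450×120 = min(174.96, 216.94) + 54 = 228.96 kN. φR_n = 0.75 × 228.96 = 171.7 kN.
Governing: min(212.2, 278.6, 171.7) = 171.7 kN → block shear.

171.7 kN (block shear governs)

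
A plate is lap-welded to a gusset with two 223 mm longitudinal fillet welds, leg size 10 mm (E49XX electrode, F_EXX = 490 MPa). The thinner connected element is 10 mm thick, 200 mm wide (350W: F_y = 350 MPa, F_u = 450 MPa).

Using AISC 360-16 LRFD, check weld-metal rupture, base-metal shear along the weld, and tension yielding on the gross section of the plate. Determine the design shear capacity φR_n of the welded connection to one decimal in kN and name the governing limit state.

Weld metal: throat = 0.707×10 = 7.07 mm, L = 2×223 = 446 mm. φR_n = 0.75 × 0.6 × 490 × 7.07 × 446 = 695.3 kN.
Base metal shear (10 mm plate): yield φR_n = 1.0×0.6×350×10×446 = 936.6 kN; rupture φR_n = 0.75×0.6×450×10×446 = 903.2 kN; take 903.2 kN (rupture).
Tension yield (gross): A_g = 200×10 = 2000 mm². φR_n = 0.90 × 350 × 2000 = 630.0 kN.
Governing: min(695.3, 903.2, 630.0) = 630.0 kN → gross-section yield.

630.0 kN (gross-section yield governs)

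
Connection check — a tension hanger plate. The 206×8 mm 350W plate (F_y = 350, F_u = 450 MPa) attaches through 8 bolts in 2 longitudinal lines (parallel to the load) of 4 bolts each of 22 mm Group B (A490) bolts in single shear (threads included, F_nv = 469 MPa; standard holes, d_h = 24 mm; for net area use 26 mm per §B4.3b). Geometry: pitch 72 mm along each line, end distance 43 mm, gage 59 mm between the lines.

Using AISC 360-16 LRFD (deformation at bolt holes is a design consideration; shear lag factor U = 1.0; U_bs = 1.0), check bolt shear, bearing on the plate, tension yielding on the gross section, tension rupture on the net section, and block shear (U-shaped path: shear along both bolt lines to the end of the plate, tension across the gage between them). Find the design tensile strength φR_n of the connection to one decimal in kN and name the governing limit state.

415.8 kN (net-section rupture governs)

Bolt shear: A_b = π(22)²/4 = 380.13 mm². φR_n = 0.75 × 469 × 380.13 × 8 × 1 = 1069.7 kN.
Bearing (8 mm plate, F_u = 450 MPa): end bolts L_c = 43 − 24/2 = 31, R_n = min(1.2×31×8×450, 2.4×22×8×450) = 133.92 kN/bolt; interior L_c = 72 − 24 = 48, R_n = 190.08 kN/bolt. φR_n = 0.75 × (2×133.92 + 6×190.08) = 1056.2 kN.
Tension yield (gross): A_g = 206×8 = 1648 mm². φR_n = 0.90 × 350 × 1648 = 519.1 kN.
Tension rupture (net): A_n = (206 − 2×26)×8 = 1232 mm² (U = 1.0, A_e = A_n). φR_n = 0.75 × 450 × 1232 = 415.8 kN.
Block shear: shear path 2×[43+3×72] = 2×259 mm, A_gv = 4144, A_nv = 2×(259 − 3.5×26)×8 = 2688 mm²; tension across gage: (59 − 1×26)×8 = 264 mm². R_n = min(0.6×450×2688, 0.6×350×4144) + 1.0×450×264 = min(725.76, 870.24) + 118.8 = 844.56 kN. φR_n = 0.75 × 844.56 = 633.4 kN.
Governing: min(1069.7, 1056.2, 519.1, 415.8, 633.4) = 415.8 kN → net-section rupture.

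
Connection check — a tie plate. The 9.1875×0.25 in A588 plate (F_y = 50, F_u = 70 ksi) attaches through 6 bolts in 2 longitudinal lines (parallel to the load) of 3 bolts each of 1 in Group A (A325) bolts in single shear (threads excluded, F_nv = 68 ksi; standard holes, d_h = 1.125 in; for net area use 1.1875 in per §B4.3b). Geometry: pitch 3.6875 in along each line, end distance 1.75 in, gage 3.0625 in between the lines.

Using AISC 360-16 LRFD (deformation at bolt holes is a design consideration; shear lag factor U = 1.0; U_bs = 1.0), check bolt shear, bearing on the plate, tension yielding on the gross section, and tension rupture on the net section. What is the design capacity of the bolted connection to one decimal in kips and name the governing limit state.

Bolt shear: A_b = π(1)²/4 = 0.7854 in². φR_n = 0.75 × 68 × 0.7854 × 6 × 1 = 240.3 kips.
Bearing (0.25 in plate, F_u = 70 ksi): end bolts L_c = 1.75 − 1.125/2 = 1.1875, R_n = min(1.2×1.1875×0.25×70, 2.4×1×0.25×70) = 24.938 kips/bolt; interior L_c = 3.6875 − 1.125 = 2.5625, R_n = 42 kips/bolt. φR_n = 0.75 × (2×24.938 + 4×42) = 163.4 kips.
Tension yield (gross): A_g = 9.1875×0.25 = 2.2969 in². φR_n = 0.90 × 50 × 2.2969 = 103.4 kips.
Tension rupture (net): A_n = (9.1875 − 2×1.1875)×0.25 = 1.7031 in² (U = 1.0, A_e = A_n). φR_n = 0.75 × 70 × 1.7031 = 89.4 kips.
Governing: min(240.3, 163.4, 103.4, 89.4) = 89.4 kips → net-section rupture.

89.4 kips (net-section rupture governs)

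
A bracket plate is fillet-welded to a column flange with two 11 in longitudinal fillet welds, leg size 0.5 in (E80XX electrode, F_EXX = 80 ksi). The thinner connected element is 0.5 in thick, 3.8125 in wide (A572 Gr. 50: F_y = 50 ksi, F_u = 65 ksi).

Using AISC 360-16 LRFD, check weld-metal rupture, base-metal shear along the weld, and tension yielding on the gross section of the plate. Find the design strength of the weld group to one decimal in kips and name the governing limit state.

Weld metal: throat = 0.707×0.5 = 0.3535 in, L = 2×11 = 22 in. φR_n = 0.75 × 0.6 × 80 × 0.3535 × 22 = 280.0 kips.
Base metal shear (0.5 in plate): yield φR_n = 1.0×0.6×50×0.5×22 = 330.0 kips; rupture φR_n = 0.75×0.6×65×0.5×22 = 321.8 kips; take 321.8 kips (rupture).
Tension yield (gross): A_g = 3.8125×0.5 = 1.9063 in². φR_n = 0.90 × 50 × 1.9063 = 85.8 kips.
Governing: min(280.0, 321.8, 85.8) = 85.8 kips → gross-section yield.

85.8 kips (gross-section yield governs)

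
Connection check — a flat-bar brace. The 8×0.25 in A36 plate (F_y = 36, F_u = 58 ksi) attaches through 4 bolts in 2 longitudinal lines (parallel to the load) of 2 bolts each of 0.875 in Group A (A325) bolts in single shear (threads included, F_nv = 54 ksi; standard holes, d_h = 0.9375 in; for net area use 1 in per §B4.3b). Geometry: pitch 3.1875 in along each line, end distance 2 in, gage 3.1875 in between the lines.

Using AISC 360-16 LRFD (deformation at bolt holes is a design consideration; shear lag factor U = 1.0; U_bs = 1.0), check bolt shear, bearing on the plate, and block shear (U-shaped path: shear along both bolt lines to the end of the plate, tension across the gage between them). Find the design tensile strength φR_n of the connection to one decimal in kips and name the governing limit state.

65.8 kips (block shear governs)

Bolt shear: A_b = π(0.875)²/4 = 0.60132 in². φR_n = 0.75 × 54 × 0.60132 × 4 × 1 = 97.4 kips.
Bearing (0.25 in plate, F_u = 58 ksi): end bolts L_c = 2 − 0.9375/2 = 1.53125, R_n = min(1.2×1.53125×0.25×58, 2.4×0.875×0.25×58) = 26.644 kips/bolt; interior L_c = 3.1875 − 0.9375 = 2.25, R_n = 30.45 kips/bolt. φR_n = 0.75 × (2×26.644 + 2×30.45) = 85.6 kips.
Block shear: shear path 2×[2+1×3.1875] = 2×5.1875 in, A_gv = 2.5938, A_nv = 2×(5.1875 − 1.5×1)×0.25 = 1.8438 in²; tension across gage: (3.1875 − 1×1)×0.25 = 0.54688 in². R_n = min(0.6×58×1.8438, 0.6×36×2.5938) + 1.0×58×0.54688 = min(64.164, 56.026) + 31.719 = 87.745 kips. φR_n = 0.75 × 87.745 = 65.8 kips.
Governing: min(97.4, 85.6, 65.8) = 65.8 kips → block shear.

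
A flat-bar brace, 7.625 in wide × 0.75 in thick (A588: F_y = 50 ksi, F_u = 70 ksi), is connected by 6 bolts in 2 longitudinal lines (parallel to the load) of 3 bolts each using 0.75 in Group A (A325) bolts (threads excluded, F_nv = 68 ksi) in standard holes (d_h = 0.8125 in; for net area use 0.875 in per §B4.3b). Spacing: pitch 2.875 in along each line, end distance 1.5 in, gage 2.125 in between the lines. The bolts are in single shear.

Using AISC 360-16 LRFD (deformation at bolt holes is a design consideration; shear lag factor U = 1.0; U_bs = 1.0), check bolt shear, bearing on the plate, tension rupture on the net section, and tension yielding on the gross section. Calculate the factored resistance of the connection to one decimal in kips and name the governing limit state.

Bolt shear: A_b = π(0.75)²/4 = 0.44179 in². φR_n = 0.75 × 68 × 0.44179 × 6 × 1 = 135.2 kips.
Bearing (0.75 in plate, F_u = 70 ksi): end bolts L_c = 1.5 − 0.8125/2 = 1.09375, R_n = min(1.2×1.09375×0.75×70, 2.4×0.75×0.75×70) = 68.906 kips/bolt; interior L_c = 2.875 − 0.8125 = 2.0625, R_n = 94.5 kips/bolt. φR_n = 0.75 × (2×68.906 + 4×94.5) = 386.9 kips.
Tension rupture (net): A_n = (7.625 − 2×0.875)×0.75 = 4.4063 in² (U = 1.0, A_e = A_n). φR_n = 0.75 × 70 × 4.4063 = 231.3 kips.
Tension yield (gross): A_g = 7.625×0.75 = 5.7188 in². φR_n = 0.90 × 50 × 5.7188 = 257.3 kips.
Governing: min(135.2, 386.9, 231.3, 257.3) = 135.2 kips → bolt shear.

135.2 kips (bolt shear governs)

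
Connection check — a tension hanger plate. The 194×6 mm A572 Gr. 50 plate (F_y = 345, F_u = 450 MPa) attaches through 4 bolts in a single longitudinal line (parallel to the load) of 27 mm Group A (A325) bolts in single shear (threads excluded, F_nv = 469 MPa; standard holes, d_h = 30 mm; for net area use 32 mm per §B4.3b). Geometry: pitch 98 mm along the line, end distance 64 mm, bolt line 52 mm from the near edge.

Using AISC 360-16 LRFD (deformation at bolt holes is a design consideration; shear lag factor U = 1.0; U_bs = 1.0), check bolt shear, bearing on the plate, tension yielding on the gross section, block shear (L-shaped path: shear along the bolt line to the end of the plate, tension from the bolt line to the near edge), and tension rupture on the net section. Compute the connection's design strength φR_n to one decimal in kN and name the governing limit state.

328.1 kN (net-section rupture governs)

Bolt shear: A_b = π(27)²/4 = 572.56 mm². φR_n = 0.75 × 469 × 572.56 × 4 × 1 = 805.6 kN.
Bearing (6 mm plate, F_u = 450 MPa): end bolts L_c = 64 − 30/2 = 49, R_n = min(1.2×49×6×450, 2.4×27×6×450) = 158.76 kN/bolt; interior L_c = 98 − 30 = 68, R_n = 174.96 kN/bolt. φR_n = 0.75 × (1×158.76 + 3×174.96) = 512.7 kN.
Tension yield (gross): A_g = 194×6 = 1164 mm². φR_n = 0.90 × 345 × 1164 = 361.4 kN.
Block shear: shear path 1×[64+3×98] = 1×358 mm, A_gv = 2148, A_nv = 1×(358 − 3.5×32)×6 = 1476 mm²; tension to near edge: (52 − 0.5×32)×6 = 216 mm². R_n = min(0.6×450×1476, 0.6×345×2148) + 1.0×450×216 = min(398.52, 444.64) + 97.2 = 495.72 kN. φR_n = 0.75 × 495.72 = 371.8 kN.
Tension rupture (net): A_n = (194 − 1×32)×6 = 972 mm² (U = 1.0, A_e = A_n). φR_n = 0.75 × 450 × 972 = 328.1 kN.
Governing: min(805.6, 512.7, 361.4, 371.8, 328.1) = 328.1 kN → net-section rupture.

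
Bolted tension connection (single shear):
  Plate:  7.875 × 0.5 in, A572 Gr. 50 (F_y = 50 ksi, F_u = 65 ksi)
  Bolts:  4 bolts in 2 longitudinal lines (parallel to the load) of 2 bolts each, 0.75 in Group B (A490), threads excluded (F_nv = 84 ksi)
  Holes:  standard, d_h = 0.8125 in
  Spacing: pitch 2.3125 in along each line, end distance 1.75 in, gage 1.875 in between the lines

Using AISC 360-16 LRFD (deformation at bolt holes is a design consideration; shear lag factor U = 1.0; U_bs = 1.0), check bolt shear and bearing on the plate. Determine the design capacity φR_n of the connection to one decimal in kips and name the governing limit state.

111.3 kips (bolt shear governs)

Bolt shear: A_b = π(0.75)²/4 = 0.44179 in². φR_n = 0.75 × 84 × 0.44179 × 4 × 1 = 111.3 kips.
Bearing (0.5 in plate, F_u = 65 ksi): end bolts L_c = 1.75 − 0.8125/2 = 1.34375, R_n = min(1.2×1.34375×0.5×65, 2.4×0.75×0.5×65) = 52.406 kips/bolt; interior L_c = 2.3125 − 0.8125 = 1.5, R_n = 58.5 kips/bolt. φR_n = 0.75 × (2×52.406 + 2×58.5) = 166.4 kips.
Governing: min(111.3, 166.4) = 111.3 kips → bolt shear.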